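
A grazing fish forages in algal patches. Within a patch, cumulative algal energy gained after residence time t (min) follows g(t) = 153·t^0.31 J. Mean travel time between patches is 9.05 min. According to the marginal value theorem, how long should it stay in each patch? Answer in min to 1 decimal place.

Optimal t* satisfies g'(t*) = g(t*)/(T + t*).
g'(t) = 0.31·153·t^-0.69. Setting 0.31·153·t^-0.69 = 153·t^0.31/(9.05+t) gives 0.31(9.05+t) = t, so 0.69·t = 0.31×9.05.
t* = 0.31×9.05/0.69 = 4.066 min.

4.1 min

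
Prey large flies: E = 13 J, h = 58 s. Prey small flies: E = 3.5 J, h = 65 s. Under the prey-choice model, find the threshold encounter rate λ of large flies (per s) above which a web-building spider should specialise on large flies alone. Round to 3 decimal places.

0.005 per s

At the threshold, the rate on large flies alone equals the profitability of small flies: λ·13/(1 + λ·58) = 3.5/65 = 0.05385.
Rearranging, λ(13 − 0.05385×58) = 0.05385, so λ = 0.05385/9.877 = 0.005452 per s.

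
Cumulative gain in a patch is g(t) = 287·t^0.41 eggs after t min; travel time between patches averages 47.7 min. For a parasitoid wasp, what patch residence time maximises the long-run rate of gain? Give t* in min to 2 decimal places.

33.15 min

By the marginal value theorem, leave when the instantaneous gain rate g'(t) equals the habitat-wide average g(t)/(T + t).
g'(t) = 0.41·287·t^-0.59. Setting 0.41·287·t^-0.59 = 287·t^0.41/(47.7+t) gives 0.41(47.7+t) = t, so 0.59·t = 0.41×47.7.
t* = 0.41×47.7/0.59 = 33.15 min.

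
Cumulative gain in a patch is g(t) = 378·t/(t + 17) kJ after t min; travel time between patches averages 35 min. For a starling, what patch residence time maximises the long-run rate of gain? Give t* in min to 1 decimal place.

Optimal t* satisfies g'(t*) = g(t*)/(T + t*).
g'(t) = 378·17/(t + 17)². Setting 378·17/(t+17)² = 378t/[(t+17)(35+t)] gives 17(35+t) = t(t+17), so t² = 17×35 = 595.
t* = √595 = 24.39 min.

24.4 min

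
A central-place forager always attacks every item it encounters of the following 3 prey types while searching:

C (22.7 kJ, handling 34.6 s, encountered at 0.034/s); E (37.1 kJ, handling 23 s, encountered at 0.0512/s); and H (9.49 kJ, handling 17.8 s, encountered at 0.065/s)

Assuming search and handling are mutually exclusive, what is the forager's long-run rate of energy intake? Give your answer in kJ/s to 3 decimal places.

0.729 kJ/s

Energy encountered per unit search time: 0.034×22.7 + 0.0512×37.1 + 0.065×9.49 = 3.288 kJ/s.
Handling time per unit search time: 0.034×34.6 + 0.0512×23 + 0.065×17.8 = 3.511.
Rate = 3.288/(1 + 3.511) = 0.7289 kJ/s.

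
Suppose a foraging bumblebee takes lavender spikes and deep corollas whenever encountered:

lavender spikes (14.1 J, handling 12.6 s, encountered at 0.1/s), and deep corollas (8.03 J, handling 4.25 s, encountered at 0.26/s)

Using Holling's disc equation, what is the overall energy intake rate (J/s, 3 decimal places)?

R = (0.1×14.1 + 0.26×8.03) / (1 + 0.1×12.6 + 0.26×4.25) = 3.498/3.365 = 1.039 J/s.

1.039 J/s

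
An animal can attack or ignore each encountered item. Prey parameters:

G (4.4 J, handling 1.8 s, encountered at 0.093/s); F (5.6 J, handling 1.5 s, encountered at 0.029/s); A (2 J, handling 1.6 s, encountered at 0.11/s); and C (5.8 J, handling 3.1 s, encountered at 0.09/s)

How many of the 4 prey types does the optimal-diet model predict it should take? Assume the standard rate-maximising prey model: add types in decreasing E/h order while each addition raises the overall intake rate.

4

E/h in descending order: F 3.73, G 2.44, C 1.87, A 1.25 J/s. The optimal diet is the largest prefix of this list for which every included type satisfies E_i/h_i > R on the types above it.
Rate on top 1: 0.1556. G: 2.44 > 0.1556 → include.
Rate on top 2: 0.472. C: 1.87 > 0.472 → include.
Rate on top 3: 0.734. A: 1.25 > 0.734 → include.
Optimal diet: F, G, C, A — 4 of 4 types.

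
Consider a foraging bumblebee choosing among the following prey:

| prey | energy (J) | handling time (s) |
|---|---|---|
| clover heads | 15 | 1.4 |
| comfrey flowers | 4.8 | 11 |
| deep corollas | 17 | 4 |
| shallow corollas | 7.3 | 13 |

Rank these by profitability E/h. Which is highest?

clover heads

In descending order of E/h:
clover heads: 15/1.4 = 10.7 J/s
deep corollas: 17/4 = 4.25 J/s
shallow corollas: 7.3/13 = 0.562 J/s
comfrey flowers: 4.8/11 = 0.436 J/s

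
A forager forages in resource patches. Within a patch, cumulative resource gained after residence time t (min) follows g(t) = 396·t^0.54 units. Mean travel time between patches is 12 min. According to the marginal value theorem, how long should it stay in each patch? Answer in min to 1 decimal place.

14.1 min

Maximise g(t)/(T+t): set derivative to zero → g'(t)(T+t) = g(t).
g'(t) = 0.54·396·t^-0.46. Setting 0.54·396·t^-0.46 = 396·t^0.54/(12+t) gives 0.54(12+t) = t, so 0.46·t = 0.54×12.
t* = 0.54×12/0.46 = 14.09 min.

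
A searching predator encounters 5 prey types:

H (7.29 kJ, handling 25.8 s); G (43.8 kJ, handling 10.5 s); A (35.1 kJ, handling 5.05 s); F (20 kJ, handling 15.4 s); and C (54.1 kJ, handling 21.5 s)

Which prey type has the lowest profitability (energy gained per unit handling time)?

Profitability E/h (kJ/s): H = 7.29/25.8 = 0.283, G = 43.8/10.5 = 4.17, A = 35.1/5.05 = 6.95, F = 20/15.4 = 1.3, C = 54.1/21.5 = 2.52.
Ranked: A > G > C > F > H.

H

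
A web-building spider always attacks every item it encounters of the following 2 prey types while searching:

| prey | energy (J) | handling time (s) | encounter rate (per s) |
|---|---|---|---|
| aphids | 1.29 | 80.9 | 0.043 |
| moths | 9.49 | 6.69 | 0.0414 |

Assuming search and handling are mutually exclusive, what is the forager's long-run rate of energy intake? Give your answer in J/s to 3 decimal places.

0.094 J/s

R = (0.043×1.29 + 0.0414×9.49) / (1 + 0.043×80.9 + 0.0414×6.69) = 0.4484/4.756 = 0.09428 J/s.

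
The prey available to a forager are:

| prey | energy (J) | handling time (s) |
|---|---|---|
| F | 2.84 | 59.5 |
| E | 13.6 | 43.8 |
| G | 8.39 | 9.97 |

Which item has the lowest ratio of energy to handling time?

In descending order of E/h:
G: 8.39/9.97 = 0.842 J/s
E: 13.6/43.8 = 0.311 J/s
F: 2.84/59.5 = 0.0477 J/s

F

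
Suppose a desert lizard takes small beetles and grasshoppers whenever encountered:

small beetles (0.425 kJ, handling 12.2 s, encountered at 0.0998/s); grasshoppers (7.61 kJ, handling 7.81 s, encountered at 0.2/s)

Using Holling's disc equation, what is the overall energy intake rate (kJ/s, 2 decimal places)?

0.41 kJ/s

R = Σλ_iE_i / (1 + Σλ_ih_i)
Numerator: 0.0998×0.425 + 0.2×7.61 = 1.564
Denominator: 1 + 0.0998×12.2 + 0.2×7.81 = 3.78
R = 1.564/3.78 = 0.4139 kJ/s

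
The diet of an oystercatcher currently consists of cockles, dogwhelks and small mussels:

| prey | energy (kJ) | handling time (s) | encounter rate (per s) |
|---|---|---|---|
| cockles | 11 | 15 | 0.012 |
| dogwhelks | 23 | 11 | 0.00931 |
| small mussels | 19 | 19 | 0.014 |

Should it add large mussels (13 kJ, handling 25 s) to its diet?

Yes

Intake rate on the current diet: R = (0.012×11 + 0.00931×23 + 0.014×19) / (1 + 0.012×15 + 0.00931×11 + 0.014×19) = 0.6121/1.548 = 0.3953 kJ/s.
large mussels: E/h = 13/25 = 0.52 kJ/s.
0.52 > 0.3953, so adding large mussels raises the average — include it.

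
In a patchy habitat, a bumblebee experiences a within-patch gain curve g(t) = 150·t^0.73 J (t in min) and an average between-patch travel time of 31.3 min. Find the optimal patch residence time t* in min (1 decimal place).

84.6 min

By the marginal value theorem, leave when the instantaneous gain rate g'(t) equals the habitat-wide average g(t)/(T + t).
g'(t) = 0.73·150·t^-0.27. Setting 0.73·150·t^-0.27 = 150·t^0.73/(31.3+t) gives 0.73(31.3+t) = t, so 0.27·t = 0.73×31.3.
t* = 0.73×31.3/0.27 = 84.63 min.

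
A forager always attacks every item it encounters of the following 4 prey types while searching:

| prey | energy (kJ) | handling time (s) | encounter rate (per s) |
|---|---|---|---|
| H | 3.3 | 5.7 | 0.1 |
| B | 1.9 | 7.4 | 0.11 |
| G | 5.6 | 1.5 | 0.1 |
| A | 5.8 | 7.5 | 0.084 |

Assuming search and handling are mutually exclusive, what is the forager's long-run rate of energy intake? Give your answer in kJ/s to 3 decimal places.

0.501 kJ/s

R = Σλ_iE_i / (1 + Σλ_ih_i)
Numerator: 0.1×3.3 + 0.11×1.9 + 0.1×5.6 + 0.084×5.8 = 1.586
Denominator: 1 + 0.1×5.7 + 0.11×7.4 + 0.1×1.5 + 0.084×7.5 = 3.164
R = 1.586/3.164 = 0.5013 kJ/s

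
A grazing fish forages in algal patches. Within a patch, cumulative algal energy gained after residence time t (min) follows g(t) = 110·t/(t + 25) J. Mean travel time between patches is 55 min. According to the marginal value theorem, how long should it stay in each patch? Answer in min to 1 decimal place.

37.1 min

By the marginal value theorem, leave when the instantaneous gain rate g'(t) equals the habitat-wide average g(t)/(T + t).
g'(t) = 110·25/(t + 25)². Setting 110·25/(t+25)² = 110t/[(t+25)(55+t)] gives 25(55+t) = t(t+25), so t² = 25×55 = 1375.
t* = √1375 = 37.08 min.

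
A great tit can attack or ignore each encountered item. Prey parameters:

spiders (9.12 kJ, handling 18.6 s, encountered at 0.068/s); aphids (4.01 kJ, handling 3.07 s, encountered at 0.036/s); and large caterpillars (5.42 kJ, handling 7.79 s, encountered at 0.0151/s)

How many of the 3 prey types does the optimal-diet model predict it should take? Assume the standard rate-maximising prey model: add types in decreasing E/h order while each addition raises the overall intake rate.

Rank by E/h (kJ/s): aphids 1.31, large caterpillars 0.696, spiders 0.49. Include each in turn until the next type's E/h falls below the running intake rate.
Rate on top 1: 0.13. large caterpillars: 0.696 > 0.13 → include.
Rate on top 2: 0.1842. spiders: 0.49 > 0.1842 → include.
Optimal diet: aphids, large caterpillars, spiders — 3 of 3 types.

3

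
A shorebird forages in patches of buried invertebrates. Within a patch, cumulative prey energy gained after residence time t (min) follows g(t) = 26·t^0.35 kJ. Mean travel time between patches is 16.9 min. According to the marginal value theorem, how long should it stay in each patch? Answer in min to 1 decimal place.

9.1 min

Optimal t* satisfies g'(t*) = g(t*)/(T + t*).
g'(t) = 0.35·26·t^-0.65. Setting 0.35·26·t^-0.65 = 26·t^0.35/(16.9+t) gives 0.35(16.9+t) = t, so 0.65·t = 0.35×16.9.
t* = 0.35×16.9/0.65 = 9.1 min.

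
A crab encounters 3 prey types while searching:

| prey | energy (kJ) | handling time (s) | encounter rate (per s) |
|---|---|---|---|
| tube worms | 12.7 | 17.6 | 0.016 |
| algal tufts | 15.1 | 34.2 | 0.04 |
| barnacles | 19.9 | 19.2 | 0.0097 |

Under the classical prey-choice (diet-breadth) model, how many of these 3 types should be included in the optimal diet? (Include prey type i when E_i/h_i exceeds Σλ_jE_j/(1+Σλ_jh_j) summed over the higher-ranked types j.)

3

Rank by E/h (kJ/s): barnacles 1.04, tube worms 0.722, algal tufts 0.442. Include each in turn until the next type's E/h falls below the running intake rate.
Rate on top 1: 0.1627. tube worms: 0.722 > 0.1627 → include.
Rate on top 2: 0.2699. algal tufts: 0.442 > 0.2699 → include.
Optimal diet: barnacles, tube worms, algal tufts — 3 of 3 types.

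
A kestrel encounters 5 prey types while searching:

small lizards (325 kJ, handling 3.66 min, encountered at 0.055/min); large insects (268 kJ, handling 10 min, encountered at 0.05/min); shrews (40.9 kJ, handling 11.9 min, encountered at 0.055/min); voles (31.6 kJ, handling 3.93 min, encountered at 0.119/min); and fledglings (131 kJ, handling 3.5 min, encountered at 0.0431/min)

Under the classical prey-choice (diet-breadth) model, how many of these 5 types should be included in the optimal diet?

3

E/h in descending order: small lizards 88.8, fledglings 37.4, large insects 26.8, voles 8.04, shrews 3.44 kJ/min. The optimal diet is the largest prefix of this list for which every included type satisfies E_i/h_i > R on the types above it.
Rate on top 1: 14.88. fledglings: 37.4 > 14.88 → include.
Rate on top 2: 17.4. large insects: 26.8 > 17.4 → include.
Rate on top 3: 19.93. voles: 8.04 < 19.93 → exclude; stop.
Optimal diet: small lizards, fledglings, large insects — 3 of 5 types.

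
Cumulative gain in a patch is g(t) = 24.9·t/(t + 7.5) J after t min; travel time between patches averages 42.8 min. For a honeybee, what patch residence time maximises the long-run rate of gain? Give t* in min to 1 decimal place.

By the marginal value theorem, leave when the instantaneous gain rate g'(t) equals the habitat-wide average g(t)/(T + t).
g'(t) = 24.9·7.5/(t + 7.5)². Setting 24.9·7.5/(t+7.5)² = 24.9t/[(t+7.5)(42.8+t)] gives 7.5(42.8+t) = t(t+7.5), so t² = 7.5×42.8 = 321.
t* = √321 = 17.92 min.

17.9 min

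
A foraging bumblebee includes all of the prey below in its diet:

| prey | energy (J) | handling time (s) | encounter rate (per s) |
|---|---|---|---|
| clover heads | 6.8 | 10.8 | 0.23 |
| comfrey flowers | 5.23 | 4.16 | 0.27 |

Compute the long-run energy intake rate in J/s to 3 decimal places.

0.646 J/s

R = (0.23×6.8 + 0.27×5.23) / (1 + 0.23×10.8 + 0.27×4.16) = 2.976/4.607 = 0.646 J/s.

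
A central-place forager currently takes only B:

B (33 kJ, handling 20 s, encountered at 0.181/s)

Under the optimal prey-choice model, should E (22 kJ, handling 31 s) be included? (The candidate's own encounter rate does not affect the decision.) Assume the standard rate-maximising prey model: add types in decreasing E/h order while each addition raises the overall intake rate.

Current rate: (0.181×33)/(1 + 0.181×20) = 1.293 kJ/s.
E: E/h = 22/31 = 0.7097 kJ/s.
0.7097 < 1.293, so adding E would lower the average — exclude it.

No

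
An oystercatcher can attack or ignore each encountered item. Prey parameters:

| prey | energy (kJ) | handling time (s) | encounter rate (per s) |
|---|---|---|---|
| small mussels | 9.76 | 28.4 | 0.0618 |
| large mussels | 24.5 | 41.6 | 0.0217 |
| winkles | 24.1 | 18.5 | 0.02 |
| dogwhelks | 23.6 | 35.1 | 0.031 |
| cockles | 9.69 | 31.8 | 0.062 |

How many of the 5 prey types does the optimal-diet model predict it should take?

Profitabilities (E/h, kJ/s): winkles 1.3, dogwhelks 0.672, large mussels 0.589, small mussels 0.344, cockles 0.305. Add prey in this order while the next type's profitability exceeds the intake rate on those already taken.
Rate on top 1: 0.3518. dogwhelks: 0.672 > 0.3518 → include.
Rate on top 2: 0.4937. large mussels: 0.589 > 0.4937 → include.
Rate on top 3: 0.5193. small mussels: 0.344 < 0.5193 → exclude; stop.
Optimal diet: winkles, dogwhelks, large mussels — 3 of 5 types.

3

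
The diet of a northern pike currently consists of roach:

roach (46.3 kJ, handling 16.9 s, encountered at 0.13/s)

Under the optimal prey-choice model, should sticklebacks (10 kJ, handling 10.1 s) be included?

Current rate: (0.13×46.3)/(1 + 0.13×16.9) = 1.883 kJ/s.
Profitability of sticklebacks: 10/10.1 = 0.9901 kJ/s.
0.9901 < 1.883, so adding sticklebacks would lower the average — exclude it.

No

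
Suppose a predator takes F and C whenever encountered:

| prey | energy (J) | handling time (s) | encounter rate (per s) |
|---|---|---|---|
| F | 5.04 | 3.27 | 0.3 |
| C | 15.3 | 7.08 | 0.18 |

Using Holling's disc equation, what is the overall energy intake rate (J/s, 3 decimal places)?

Energy encountered per unit search time: 0.3×5.04 + 0.18×15.3 = 4.266 J/s.
Handling time per unit search time: 0.3×3.27 + 0.18×7.08 = 2.255.
Rate = 4.266/(1 + 2.255) = 1.31 J/s.

1.310 J/s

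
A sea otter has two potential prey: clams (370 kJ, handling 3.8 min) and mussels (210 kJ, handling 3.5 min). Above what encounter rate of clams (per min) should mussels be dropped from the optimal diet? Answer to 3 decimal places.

At the threshold, the rate on clams alone equals the profitability of mussels: λ·370/(1 + λ·3.8) = 210/3.5 = 60.
Rearranging, λ(370 − 60×3.8) = 60, so λ = 60/142 = 0.4225 per min.

0.423 per min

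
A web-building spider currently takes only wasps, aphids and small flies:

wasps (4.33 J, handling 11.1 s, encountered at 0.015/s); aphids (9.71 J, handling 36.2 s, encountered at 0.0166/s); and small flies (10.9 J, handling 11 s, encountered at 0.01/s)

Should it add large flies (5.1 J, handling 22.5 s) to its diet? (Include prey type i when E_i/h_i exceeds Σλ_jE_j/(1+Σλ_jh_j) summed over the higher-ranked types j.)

Intake rate on the current diet: R = (0.015×4.33 + 0.0166×9.71 + 0.01×10.9) / (1 + 0.015×11.1 + 0.0166×36.2 + 0.01×11) = 0.3351/1.877 = 0.1785 J/s.
Profitability of large flies: 5.1/22.5 = 0.2267 J/s.
Since 0.2267 > R, including large flies increases the long-run rate.

Yes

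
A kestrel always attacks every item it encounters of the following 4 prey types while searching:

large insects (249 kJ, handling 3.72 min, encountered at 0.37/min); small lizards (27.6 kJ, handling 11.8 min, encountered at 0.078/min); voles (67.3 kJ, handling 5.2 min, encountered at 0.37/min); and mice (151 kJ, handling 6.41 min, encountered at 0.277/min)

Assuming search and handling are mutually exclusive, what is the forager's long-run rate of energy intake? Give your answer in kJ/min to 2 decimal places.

23.01 kJ/min

Energy encountered per unit search time: 0.37×249 + 0.078×27.6 + 0.37×67.3 + 0.277×151 = 161 kJ/min.
Handling time per unit search time: 0.37×3.72 + 0.078×11.8 + 0.37×5.2 + 0.277×6.41 = 5.996.
Rate = 161/(1 + 5.996) = 23.01 kJ/min.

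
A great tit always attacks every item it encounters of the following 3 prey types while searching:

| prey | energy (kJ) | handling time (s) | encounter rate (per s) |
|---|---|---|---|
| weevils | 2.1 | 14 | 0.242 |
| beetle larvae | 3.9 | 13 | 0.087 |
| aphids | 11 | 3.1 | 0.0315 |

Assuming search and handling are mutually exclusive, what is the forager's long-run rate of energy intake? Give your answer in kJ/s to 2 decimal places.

R = (0.242×2.1 + 0.087×3.9 + 0.0315×11) / (1 + 0.242×14 + 0.087×13 + 0.0315×3.1) = 1.194/5.617 = 0.2126 kJ/s.

0.21 kJ/s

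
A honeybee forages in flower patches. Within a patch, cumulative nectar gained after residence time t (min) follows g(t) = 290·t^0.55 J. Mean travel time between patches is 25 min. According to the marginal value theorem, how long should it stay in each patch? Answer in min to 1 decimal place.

Maximise g(t)/(T+t): set derivative to zero → g'(t)(T+t) = g(t).
g'(t) = 0.55·290·t^-0.45. Setting 0.55·290·t^-0.45 = 290·t^0.55/(25+t) gives 0.55(25+t) = t, so 0.45·t = 0.55×25.
t* = 0.55×25/0.45 = 30.56 min.

30.6 min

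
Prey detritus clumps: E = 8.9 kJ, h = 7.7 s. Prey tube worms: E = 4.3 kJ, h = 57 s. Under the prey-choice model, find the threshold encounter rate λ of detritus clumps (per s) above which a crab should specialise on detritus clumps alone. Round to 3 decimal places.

0.009 per s

The zero-one rule: include tube worms iff E₂/h₂ > λE₁/(1+λh₁). Equality gives the switch point.
λE₁h₂ = E₂ + λE₂h₁ ⇒ λ = E₂/(E₁h₂ − E₂h₁) = 4.3/(507.3 − 33.11) = 0.009068 per s.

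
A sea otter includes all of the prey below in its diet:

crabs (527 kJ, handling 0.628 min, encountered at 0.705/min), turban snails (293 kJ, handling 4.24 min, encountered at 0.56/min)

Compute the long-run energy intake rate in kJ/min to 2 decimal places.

140.32 kJ/min

Energy encountered per unit search time: 0.705×527 + 0.56×293 = 535.6 kJ/min.
Handling time per unit search time: 0.705×0.628 + 0.56×4.24 = 2.817.
Rate = 535.6/(1 + 2.817) = 140.3 kJ/min.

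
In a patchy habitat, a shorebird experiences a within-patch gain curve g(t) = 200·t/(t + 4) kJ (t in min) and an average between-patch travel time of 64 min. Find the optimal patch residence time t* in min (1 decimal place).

By the marginal value theorem, leave when the instantaneous gain rate g'(t) equals the habitat-wide average g(t)/(T + t).
g'(t) = 200·4/(t + 4)². Setting 200·4/(t+4)² = 200t/[(t+4)(64+t)] gives 4(64+t) = t(t+4), so t² = 4×64 = 256.
t* = √256 = 16 min.

16.0 min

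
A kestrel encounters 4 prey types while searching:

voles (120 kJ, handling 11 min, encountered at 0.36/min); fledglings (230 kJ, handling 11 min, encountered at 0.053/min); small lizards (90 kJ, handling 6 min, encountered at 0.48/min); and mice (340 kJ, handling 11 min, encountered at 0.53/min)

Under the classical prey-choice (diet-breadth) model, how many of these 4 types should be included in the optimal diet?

1

E/h in descending order: mice 30.9, fledglings 20.9, small lizards 15, voles 10.9 kJ/min. The optimal diet is the largest prefix of this list for which every included type satisfies E_i/h_i > R on the types above it.
Rate on top 1: 26.38. fledglings: 20.9 < 26.38 → exclude; stop.
Optimal diet: mice — 1 of 4 types.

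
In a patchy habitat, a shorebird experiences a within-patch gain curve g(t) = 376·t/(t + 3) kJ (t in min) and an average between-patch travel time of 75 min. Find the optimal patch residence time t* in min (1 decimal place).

By the marginal value theorem, leave when the instantaneous gain rate g'(t) equals the habitat-wide average g(t)/(T + t).
g'(t) = 376·3/(t + 3)². Setting 376·3/(t+3)² = 376t/[(t+3)(75+t)] gives 3(75+t) = t(t+3), so t² = 3×75 = 225.
t* = √225 = 15 min.

15.0 min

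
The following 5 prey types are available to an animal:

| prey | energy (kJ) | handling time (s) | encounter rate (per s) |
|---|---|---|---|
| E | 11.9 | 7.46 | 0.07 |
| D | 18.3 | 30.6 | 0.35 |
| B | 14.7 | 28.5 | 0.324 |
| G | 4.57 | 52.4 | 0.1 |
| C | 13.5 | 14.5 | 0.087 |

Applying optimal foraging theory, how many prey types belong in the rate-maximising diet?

2

Profitabilities (E/h, kJ/s): E 1.6, C 0.931, D 0.598, B 0.516, G 0.0872. Add prey in this order while the next type's profitability exceeds the intake rate on those already taken.
Rate on top 1: 0.5472. C: 0.931 > 0.5472 → include.
Rate on top 2: 0.7212. D: 0.598 < 0.7212 → exclude; stop.
Optimal diet: E, C — 2 of 5 types.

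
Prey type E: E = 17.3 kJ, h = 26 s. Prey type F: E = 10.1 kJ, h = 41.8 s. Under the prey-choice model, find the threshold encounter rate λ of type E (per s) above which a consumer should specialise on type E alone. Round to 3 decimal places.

0.022 per s

The zero-one rule: include type F iff E₂/h₂ > λE₁/(1+λh₁). Equality gives the switch point.
λE₁h₂ = E₂ + λE₂h₁ ⇒ λ = E₂/(E₁h₂ − E₂h₁) = 10.1/(723.1 − 262.6) = 0.02193 per s.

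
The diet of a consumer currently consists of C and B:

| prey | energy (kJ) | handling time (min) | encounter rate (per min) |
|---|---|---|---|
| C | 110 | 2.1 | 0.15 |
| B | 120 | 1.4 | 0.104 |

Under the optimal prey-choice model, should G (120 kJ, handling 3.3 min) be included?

Yes

On C and B alone, R = ΣλE/(1+Σλh) = 28.98/1.461 = 19.84 kJ/min.
Profitability of G: 120/3.3 = 36.36 kJ/min.
36.36 > 19.84, so adding G raises the average — include it.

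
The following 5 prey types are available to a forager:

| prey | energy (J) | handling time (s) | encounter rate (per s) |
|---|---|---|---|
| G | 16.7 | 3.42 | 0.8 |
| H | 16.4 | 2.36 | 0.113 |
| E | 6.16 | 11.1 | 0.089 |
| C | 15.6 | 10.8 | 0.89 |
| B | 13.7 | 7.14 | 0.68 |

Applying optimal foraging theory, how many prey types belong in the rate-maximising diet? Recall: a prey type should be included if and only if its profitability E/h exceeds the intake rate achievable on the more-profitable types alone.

2

Profitabilities (E/h, J/s): H 6.95, G 4.88, B 1.92, C 1.44, E 0.555. Add prey in this order while the next type's profitability exceeds the intake rate on those already taken.
Rate on top 1: 1.463. G: 4.88 > 1.463 → include.
Rate on top 2: 3.801. B: 1.92 < 3.801 → exclude; stop.
Optimal diet: H, G — 2 of 5 types.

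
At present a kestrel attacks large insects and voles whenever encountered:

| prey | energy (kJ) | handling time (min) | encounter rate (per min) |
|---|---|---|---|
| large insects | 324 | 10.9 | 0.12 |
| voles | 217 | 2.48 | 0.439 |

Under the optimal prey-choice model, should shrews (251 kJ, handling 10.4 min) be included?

Current rate: (0.12×324 + 0.439×217)/(1 + 0.12×10.9 + 0.439×2.48) = 39.49 kJ/min.
Profitability of shrews: 251/10.4 = 24.13 kJ/min.
Since 24.13 < R, time spent handling shrews is better spent searching.

No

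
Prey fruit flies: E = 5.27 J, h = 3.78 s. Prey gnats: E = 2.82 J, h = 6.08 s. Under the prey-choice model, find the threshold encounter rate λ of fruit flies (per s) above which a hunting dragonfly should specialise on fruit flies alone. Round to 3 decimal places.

0.132 per s

The zero-one rule: include gnats iff E₂/h₂ > λE₁/(1+λh₁). Equality gives the switch point.
λE₁h₂ = E₂ + λE₂h₁ ⇒ λ = E₂/(E₁h₂ − E₂h₁) = 2.82/(32.04 − 10.66) = 0.1319 per s.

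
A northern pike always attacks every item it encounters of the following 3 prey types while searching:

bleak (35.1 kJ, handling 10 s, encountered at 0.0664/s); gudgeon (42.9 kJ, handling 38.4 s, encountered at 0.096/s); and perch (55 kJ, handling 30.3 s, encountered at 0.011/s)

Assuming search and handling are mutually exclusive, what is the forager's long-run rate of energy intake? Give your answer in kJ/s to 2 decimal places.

1.24 kJ/s

R = Σλ_iE_i / (1 + Σλ_ih_i)
Numerator: 0.0664×35.1 + 0.096×42.9 + 0.011×55 = 7.054
Denominator: 1 + 0.0664×10 + 0.096×38.4 + 0.011×30.3 = 5.684
R = 7.054/5.684 = 1.241 kJ/s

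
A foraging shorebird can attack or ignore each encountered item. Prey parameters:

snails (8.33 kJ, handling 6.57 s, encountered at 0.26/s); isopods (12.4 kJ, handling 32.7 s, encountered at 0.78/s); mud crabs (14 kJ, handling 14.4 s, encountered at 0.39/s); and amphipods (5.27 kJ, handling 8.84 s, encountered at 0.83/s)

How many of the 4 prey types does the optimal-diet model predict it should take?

Profitabilities (E/h, kJ/s): snails 1.27, mud crabs 0.972, amphipods 0.596, isopods 0.379. Add prey in this order while the next type's profitability exceeds the intake rate on those already taken.
Rate on top 1: 0.7997. mud crabs: 0.972 > 0.7997 → include.
Rate on top 2: 0.9161. amphipods: 0.596 < 0.9161 → exclude; stop.
Optimal diet: snails, mud crabs — 2 of 4 types.

2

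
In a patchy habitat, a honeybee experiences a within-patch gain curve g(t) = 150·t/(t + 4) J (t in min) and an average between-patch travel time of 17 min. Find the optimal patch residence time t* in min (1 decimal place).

Maximise g(t)/(T+t): set derivative to zero → g'(t)(T+t) = g(t).
g'(t) = 150·4/(t + 4)². Setting 150·4/(t+4)² = 150t/[(t+4)(17+t)] gives 4(17+t) = t(t+4), so t² = 4×17 = 68.
t* = √68 = 8.246 min.

8.2 min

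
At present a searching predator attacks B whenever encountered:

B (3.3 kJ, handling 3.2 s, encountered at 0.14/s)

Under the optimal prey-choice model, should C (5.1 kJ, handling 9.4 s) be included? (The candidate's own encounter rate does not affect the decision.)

Intake rate on the current diet: R = (0.14×3.3) / (1 + 0.14×3.2) = 0.462/1.448 = 0.3191 kJ/s.
C: E/h = 5.1/9.4 = 0.5426 kJ/s.
Since 0.5426 > R, including C increases the long-run rate.

Yes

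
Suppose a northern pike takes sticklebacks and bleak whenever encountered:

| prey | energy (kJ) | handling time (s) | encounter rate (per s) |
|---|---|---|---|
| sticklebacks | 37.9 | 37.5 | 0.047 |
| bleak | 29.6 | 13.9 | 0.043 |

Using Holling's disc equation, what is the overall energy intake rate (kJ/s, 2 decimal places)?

0.91 kJ/s

R = Σλ_iE_i / (1 + Σλ_ih_i)
Numerator: 0.047×37.9 + 0.043×29.6 = 3.054
Denominator: 1 + 0.047×37.5 + 0.043×13.9 = 3.36
R = 3.054/3.36 = 0.9089 kJ/s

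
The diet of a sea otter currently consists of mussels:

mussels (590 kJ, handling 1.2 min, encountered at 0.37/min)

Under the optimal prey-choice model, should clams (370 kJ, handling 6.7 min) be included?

No

Current rate: (0.37×590)/(1 + 0.37×1.2) = 151.2 kJ/min.
Profitability of clams: 370/6.7 = 55.22 kJ/min.
55.22 < 151.2, so adding clams would lower the average — exclude it.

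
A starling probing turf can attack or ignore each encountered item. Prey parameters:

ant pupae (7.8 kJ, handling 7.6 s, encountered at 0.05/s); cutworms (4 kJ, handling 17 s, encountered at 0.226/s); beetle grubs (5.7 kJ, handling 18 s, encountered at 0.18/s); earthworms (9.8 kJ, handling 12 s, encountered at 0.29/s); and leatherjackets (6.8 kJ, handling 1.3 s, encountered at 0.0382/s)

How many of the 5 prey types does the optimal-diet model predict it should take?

3

Profitabilities (E/h, kJ/s): leatherjackets 5.23, ant pupae 1.03, earthworms 0.817, beetle grubs 0.317, cutworms 0.235. Add prey in this order while the next type's profitability exceeds the intake rate on those already taken.
Rate on top 1: 0.2475. ant pupae: 1.03 > 0.2475 → include.
Rate on top 2: 0.4545. earthworms: 0.817 > 0.4545 → include.
Rate on top 3: 0.7112. beetle grubs: 0.317 < 0.7112 → exclude; stop.
Optimal diet: leatherjackets, ant pupae, earthworms — 3 of 5 types.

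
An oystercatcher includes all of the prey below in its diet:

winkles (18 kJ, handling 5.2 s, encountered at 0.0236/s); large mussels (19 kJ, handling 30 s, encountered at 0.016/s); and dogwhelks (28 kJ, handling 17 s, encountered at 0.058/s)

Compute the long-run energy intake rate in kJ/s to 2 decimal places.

0.91 kJ/s

R = (0.0236×18 + 0.016×19 + 0.058×28) / (1 + 0.0236×5.2 + 0.016×30 + 0.058×17) = 2.353/2.589 = 0.9089 kJ/s.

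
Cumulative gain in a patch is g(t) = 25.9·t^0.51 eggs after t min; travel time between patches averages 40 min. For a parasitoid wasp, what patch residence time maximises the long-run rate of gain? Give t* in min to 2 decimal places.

41.63 min

By the marginal value theorem, leave when the instantaneous gain rate g'(t) equals the habitat-wide average g(t)/(T + t).
g'(t) = 0.51·25.9·t^-0.49. Setting 0.51·25.9·t^-0.49 = 25.9·t^0.51/(40+t) gives 0.51(40+t) = t, so 0.49·t = 0.51×40.
t* = 0.51×40/0.49 = 41.63 min.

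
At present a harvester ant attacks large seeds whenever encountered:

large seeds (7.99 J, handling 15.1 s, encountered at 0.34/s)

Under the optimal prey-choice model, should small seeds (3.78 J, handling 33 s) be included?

No

On large seeds alone, R = ΣλE/(1+Σλh) = 2.717/6.134 = 0.4429 J/s.
Profitability of small seeds: 3.78/33 = 0.1145 J/s.
Since 0.1145 < R, time spent handling small seeds is better spent searching.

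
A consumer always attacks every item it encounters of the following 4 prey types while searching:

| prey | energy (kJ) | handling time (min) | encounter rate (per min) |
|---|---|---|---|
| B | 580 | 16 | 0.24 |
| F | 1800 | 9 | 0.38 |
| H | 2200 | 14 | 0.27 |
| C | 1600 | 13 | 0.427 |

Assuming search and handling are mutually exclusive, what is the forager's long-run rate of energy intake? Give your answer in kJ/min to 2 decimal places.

119.40 kJ/min

R = Σλ_iE_i / (1 + Σλ_ih_i)
Numerator: 0.24×580 + 0.38×1800 + 0.27×2200 + 0.427×1600 = 2100
Denominator: 1 + 0.24×16 + 0.38×9 + 0.27×14 + 0.427×13 = 17.59
R = 2100/17.59 = 119.4 kJ/min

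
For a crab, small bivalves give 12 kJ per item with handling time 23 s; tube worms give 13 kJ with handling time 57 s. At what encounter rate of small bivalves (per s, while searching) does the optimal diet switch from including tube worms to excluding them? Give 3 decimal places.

0.034 per s

The zero-one rule: include tube worms iff E₂/h₂ > λE₁/(1+λh₁). Equality gives the switch point.
λE₁h₂ = E₂ + λE₂h₁ ⇒ λ = E₂/(E₁h₂ − E₂h₁) = 13/(684 − 299) = 0.03377 per s.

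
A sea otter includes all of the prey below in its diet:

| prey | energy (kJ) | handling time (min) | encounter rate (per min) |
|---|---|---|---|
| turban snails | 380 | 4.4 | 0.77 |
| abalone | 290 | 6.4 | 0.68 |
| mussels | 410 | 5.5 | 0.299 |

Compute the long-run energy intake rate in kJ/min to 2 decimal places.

R = Σλ_iE_i / (1 + Σλ_ih_i)
Numerator: 0.77×380 + 0.68×290 + 0.299×410 = 612.4
Denominator: 1 + 0.77×4.4 + 0.68×6.4 + 0.299×5.5 = 10.38
R = 612.4/10.38 = 58.97 kJ/min

58.97 kJ/min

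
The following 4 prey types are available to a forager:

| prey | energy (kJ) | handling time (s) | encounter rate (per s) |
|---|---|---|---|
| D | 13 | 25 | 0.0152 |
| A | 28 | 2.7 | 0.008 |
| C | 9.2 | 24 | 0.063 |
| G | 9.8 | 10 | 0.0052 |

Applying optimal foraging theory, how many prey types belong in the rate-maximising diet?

4

Rank by E/h (kJ/s): A 10.4, G 0.98, D 0.52, C 0.383. Include each in turn until the next type's E/h falls below the running intake rate.
Rate on top 1: 0.2193. G: 0.98 > 0.2193 → include.
Rate on top 2: 0.2561. D: 0.52 > 0.2561 → include.
Rate on top 3: 0.3251. C: 0.383 > 0.3251 → include.
Optimal diet: A, G, D, C — 4 of 4 types.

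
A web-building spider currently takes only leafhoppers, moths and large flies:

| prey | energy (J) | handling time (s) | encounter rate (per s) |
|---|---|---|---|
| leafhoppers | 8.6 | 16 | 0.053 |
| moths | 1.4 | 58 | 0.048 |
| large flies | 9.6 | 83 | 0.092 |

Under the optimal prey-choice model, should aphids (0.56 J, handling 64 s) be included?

No

Current rate: (0.053×8.6 + 0.048×1.4 + 0.092×9.6)/(1 + 0.053×16 + 0.048×58 + 0.092×83) = 0.1146 J/s.
Profitability of aphids: 0.56/64 = 0.00875 J/s.
Since 0.00875 < R, time spent handling aphids is better spent searching.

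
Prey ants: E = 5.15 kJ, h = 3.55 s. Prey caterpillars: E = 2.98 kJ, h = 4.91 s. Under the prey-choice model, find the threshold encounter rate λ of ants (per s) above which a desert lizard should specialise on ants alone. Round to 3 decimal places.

0.203 per s

The zero-one rule: include caterpillars iff E₂/h₂ > λE₁/(1+λh₁). Equality gives the switch point.
λE₁h₂ = E₂ + λE₂h₁ ⇒ λ = E₂/(E₁h₂ − E₂h₁) = 2.98/(25.29 − 10.58) = 0.2026 per s.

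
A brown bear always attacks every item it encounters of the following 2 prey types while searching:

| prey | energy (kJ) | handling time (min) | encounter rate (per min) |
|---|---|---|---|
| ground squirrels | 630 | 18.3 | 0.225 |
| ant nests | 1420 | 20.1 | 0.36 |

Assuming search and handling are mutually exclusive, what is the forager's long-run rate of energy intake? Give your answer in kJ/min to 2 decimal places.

R = (0.225×630 + 0.36×1420) / (1 + 0.225×18.3 + 0.36×20.1) = 653/12.35 = 52.86 kJ/min.

52.86 kJ/min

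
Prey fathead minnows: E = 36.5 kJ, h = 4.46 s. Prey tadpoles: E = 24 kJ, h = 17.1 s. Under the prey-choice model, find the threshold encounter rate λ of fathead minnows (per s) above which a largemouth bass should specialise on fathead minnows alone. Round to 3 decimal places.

The zero-one rule: include tadpoles iff E₂/h₂ > λE₁/(1+λh₁). Equality gives the switch point.
λE₁h₂ = E₂ + λE₂h₁ ⇒ λ = E₂/(E₁h₂ − E₂h₁) = 24/(624.2 − 107) = 0.04641 per s.

0.046 per s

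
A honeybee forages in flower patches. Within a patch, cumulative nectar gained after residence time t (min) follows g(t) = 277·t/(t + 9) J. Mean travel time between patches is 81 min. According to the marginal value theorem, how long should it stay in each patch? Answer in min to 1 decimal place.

By the marginal value theorem, leave when the instantaneous gain rate g'(t) equals the habitat-wide average g(t)/(T + t).
g'(t) = 277·9/(t + 9)². Setting 277·9/(t+9)² = 277t/[(t+9)(81+t)] gives 9(81+t) = t(t+9), so t² = 9×81 = 729.
t* = √729 = 27 min.

27.0 min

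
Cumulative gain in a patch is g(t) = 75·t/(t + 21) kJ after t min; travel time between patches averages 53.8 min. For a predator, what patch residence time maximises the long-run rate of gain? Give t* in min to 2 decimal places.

33.61 min

Optimal t* satisfies g'(t*) = g(t*)/(T + t*).
g'(t) = 75·21/(t + 21)². Setting 75·21/(t+21)² = 75t/[(t+21)(53.8+t)] gives 21(53.8+t) = t(t+21), so t² = 21×53.8 = 1130.
t* = √1130 = 33.61 min.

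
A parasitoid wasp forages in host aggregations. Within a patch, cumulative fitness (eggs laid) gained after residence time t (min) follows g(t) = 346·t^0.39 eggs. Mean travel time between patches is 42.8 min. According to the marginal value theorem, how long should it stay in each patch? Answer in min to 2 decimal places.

Maximise g(t)/(T+t): set derivative to zero → g'(t)(T+t) = g(t).
g'(t) = 0.39·346·t^-0.61. Setting 0.39·346·t^-0.61 = 346·t^0.39/(42.8+t) gives 0.39(42.8+t) = t, so 0.61·t = 0.39×42.8.
t* = 0.39×42.8/0.61 = 27.36 min.

27.36 min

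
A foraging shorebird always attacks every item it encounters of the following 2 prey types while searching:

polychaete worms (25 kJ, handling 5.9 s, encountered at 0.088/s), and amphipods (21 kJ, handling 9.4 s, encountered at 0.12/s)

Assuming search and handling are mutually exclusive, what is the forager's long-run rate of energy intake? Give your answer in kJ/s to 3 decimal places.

1.783 kJ/s

Energy encountered per unit search time: 0.088×25 + 0.12×21 = 4.72 kJ/s.
Handling time per unit search time: 0.088×5.9 + 0.12×9.4 = 1.647.
Rate = 4.72/(1 + 1.647) = 1.783 kJ/s.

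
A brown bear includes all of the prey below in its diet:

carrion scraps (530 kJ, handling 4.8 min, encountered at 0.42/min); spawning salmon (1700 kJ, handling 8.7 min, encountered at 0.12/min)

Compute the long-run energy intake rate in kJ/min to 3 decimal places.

105.074 kJ/min

R = Σλ_iE_i / (1 + Σλ_ih_i)
Numerator: 0.42×530 + 0.12×1700 = 426.6
Denominator: 1 + 0.42×4.8 + 0.12×8.7 = 4.06
R = 426.6/4.06 = 105.1 kJ/min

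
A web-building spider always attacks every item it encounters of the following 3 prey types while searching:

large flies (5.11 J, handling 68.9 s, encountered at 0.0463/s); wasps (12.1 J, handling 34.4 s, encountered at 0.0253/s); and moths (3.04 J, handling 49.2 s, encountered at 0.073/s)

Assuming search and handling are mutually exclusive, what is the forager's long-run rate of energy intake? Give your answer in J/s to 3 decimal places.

0.088 J/s

R = Σλ_iE_i / (1 + Σλ_ih_i)
Numerator: 0.0463×5.11 + 0.0253×12.1 + 0.073×3.04 = 0.7646
Denominator: 1 + 0.0463×68.9 + 0.0253×34.4 + 0.073×49.2 = 8.652
R = 0.7646/8.652 = 0.08838 J/s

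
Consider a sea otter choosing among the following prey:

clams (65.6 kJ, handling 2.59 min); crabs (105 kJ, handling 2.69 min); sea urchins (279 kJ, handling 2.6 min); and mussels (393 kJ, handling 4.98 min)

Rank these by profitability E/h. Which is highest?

sea urchins

Profitability E/h (kJ/min): clams = 65.6/2.59 = 25.3, crabs = 105/2.69 = 39, sea urchins = 279/2.6 = 107, mussels = 393/4.98 = 78.9.
Ranked: sea urchins > mussels > crabs > clams.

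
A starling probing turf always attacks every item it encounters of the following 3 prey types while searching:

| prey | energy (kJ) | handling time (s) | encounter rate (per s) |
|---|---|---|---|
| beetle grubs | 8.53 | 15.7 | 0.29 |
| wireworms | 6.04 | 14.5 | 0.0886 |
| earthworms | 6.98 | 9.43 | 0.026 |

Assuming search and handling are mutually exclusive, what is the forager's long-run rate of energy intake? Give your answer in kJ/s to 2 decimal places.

0.45 kJ/s

R = Σλ_iE_i / (1 + Σλ_ih_i)
Numerator: 0.29×8.53 + 0.0886×6.04 + 0.026×6.98 = 3.19
Denominator: 1 + 0.29×15.7 + 0.0886×14.5 + 0.026×9.43 = 7.083
R = 3.19/7.083 = 0.4504 kJ/s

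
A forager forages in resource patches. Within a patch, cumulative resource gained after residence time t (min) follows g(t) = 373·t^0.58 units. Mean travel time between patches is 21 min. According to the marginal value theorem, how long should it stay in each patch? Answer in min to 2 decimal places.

Optimal t* satisfies g'(t*) = g(t*)/(T + t*).
g'(t) = 0.58·373·t^-0.42. Setting 0.58·373·t^-0.42 = 373·t^0.58/(21+t) gives 0.58(21+t) = t, so 0.42·t = 0.58×21.
t* = 0.58×21/0.42 = 29 min.

29.00 min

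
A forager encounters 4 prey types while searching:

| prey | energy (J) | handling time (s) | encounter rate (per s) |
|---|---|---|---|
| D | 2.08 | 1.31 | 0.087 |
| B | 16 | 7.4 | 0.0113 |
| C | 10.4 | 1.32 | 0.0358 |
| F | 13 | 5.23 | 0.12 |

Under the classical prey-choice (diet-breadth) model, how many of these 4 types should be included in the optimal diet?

4

Profitabilities (E/h, J/s): C 7.88, F 2.49, B 2.16, D 1.59. Add prey in this order while the next type's profitability exceeds the intake rate on those already taken.
Rate on top 1: 0.3555. F: 2.49 > 0.3555 → include.
Rate on top 2: 1.154. B: 2.16 > 1.154 → include.
Rate on top 3: 1.202. D: 1.59 > 1.202 → include.
Optimal diet: C, F, B, D — 4 of 4 types.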